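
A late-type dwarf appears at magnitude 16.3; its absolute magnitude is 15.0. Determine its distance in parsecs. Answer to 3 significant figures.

d ≈ 18.2 pc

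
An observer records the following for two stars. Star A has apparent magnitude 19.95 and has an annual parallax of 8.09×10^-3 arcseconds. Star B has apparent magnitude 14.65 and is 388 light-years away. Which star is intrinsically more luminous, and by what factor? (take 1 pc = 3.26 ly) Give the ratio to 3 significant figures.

Star B is more luminous, by a factor of 122.

Star A: d = 1/p = 1/8.09×10^-3″ = 123.6 pc
Star A: M = m − 5 log₁₀ d + 5 = 19.95 − 5·2.0921 + 5 = 14.490
Star B: d = 388 ly / 3.26 = 119.0 pc
Star B: M = m − 5 log₁₀ d + 5 = 14.65 − 5·2.0756 + 5 = 9.272
ΔM = M_A − M_B = 14.490 − (9.272) = 5.218; smaller M is more luminous → Star B.
L ratio = 10^(0.4 |ΔM|) = 10^2.087 = 122.2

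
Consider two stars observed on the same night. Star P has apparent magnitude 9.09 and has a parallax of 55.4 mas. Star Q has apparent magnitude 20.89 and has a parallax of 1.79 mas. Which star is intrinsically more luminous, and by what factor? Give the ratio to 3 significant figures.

Star P is more luminous, by a factor of 54.8.

Star P: p = 55.4 mas = 0.0554″ → d = 1/p = 18.05 pc
Star P: M = m − 5 log₁₀ d + 5 = 9.09 − 5·1.2565 + 5 = 7.808
Star Q: p = 1.79 mas = 1.79×10^-3″ → d = 1/p = 558.7 pc
Star Q: M = m − 5 log₁₀ d + 5 = 20.89 − 5·2.7471 + 5 = 12.154
ΔM = M_P − M_Q = 7.808 − (12.154) = -4.347; smaller M is more luminous → Star P.
L ratio = 10^(0.4 |ΔM|) = 10^1.739 = 54.79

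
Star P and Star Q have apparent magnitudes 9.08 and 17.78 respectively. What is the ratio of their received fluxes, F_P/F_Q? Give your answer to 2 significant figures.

Δm = 9.08 − (17.78) = -8.70
Flux ratio = 10^(−0.4 Δm) = 10^(−0.4 × -8.70) = 10^3.480 = 3020

F_P/F_Q ≈ 3000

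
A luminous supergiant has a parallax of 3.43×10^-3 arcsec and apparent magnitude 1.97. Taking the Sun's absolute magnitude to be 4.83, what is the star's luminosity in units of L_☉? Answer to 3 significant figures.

L/L_☉ ≈ 11800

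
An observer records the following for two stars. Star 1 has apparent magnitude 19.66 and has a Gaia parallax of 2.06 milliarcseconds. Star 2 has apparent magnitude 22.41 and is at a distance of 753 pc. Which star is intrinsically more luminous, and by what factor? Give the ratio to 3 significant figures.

Star 1 is more luminous, by a factor of 5.23.

Star 1: p = 2.06 mas = 2.06×10^-3″ → d = 1/p = 485.4 pc
Star 1: M = m − 5 log₁₀ d + 5 = 19.66 − 5·2.6861 + 5 = 11.229
Star 2: M = m − 5 log₁₀ d + 5 = 22.41 − 5·2.8768 + 5 = 13.026
ΔM = M_1 − M_2 = 11.229 − (13.026) = -1.797; smaller M is more luminous → Star 1.
L ratio = 10^(0.4 |ΔM|) = 10^0.719 = 5.232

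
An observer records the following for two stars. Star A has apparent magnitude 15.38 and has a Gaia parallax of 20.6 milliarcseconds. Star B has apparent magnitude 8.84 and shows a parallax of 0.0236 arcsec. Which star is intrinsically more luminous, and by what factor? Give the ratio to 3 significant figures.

Star B is more luminous, by a factor of 315.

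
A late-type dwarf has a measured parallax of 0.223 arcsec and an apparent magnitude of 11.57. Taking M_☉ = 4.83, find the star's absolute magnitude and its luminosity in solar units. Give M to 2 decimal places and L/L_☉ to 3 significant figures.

d = 1/p = 1/0.223″ = 4.484 pc
M = m − 5 log₁₀ d + 5 = 11.57 − 5·0.6517 + 5 = 13.312
M − M_☉ = 13.312 − 4.83 = 8.482
L/L_☉ = 10^(−0.4 × 8.482) = 4.049×10^-4

M ≈ 13.31; L/L_☉ ≈ 4.05×10^-4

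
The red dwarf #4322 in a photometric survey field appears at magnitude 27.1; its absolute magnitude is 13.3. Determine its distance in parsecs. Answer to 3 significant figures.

d ≈ 5750 pc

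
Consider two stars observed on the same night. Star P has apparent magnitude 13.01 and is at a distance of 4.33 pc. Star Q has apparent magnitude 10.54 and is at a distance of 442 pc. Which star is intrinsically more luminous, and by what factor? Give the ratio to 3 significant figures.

Star Q is more luminous, by a factor of 101000.

Star P: M = m − 5 log₁₀ d + 5 = 13.01 − 5·0.6365 + 5 = 14.828
Star Q: M = m − 5 log₁₀ d + 5 = 10.54 − 5·2.6454 + 5 = 2.313
ΔM = M_P − M_Q = 14.828 − (2.313) = 12.515; smaller M is more luminous → Star Q.
L ratio = 10^(0.4 |ΔM|) = 10^5.006 = 101400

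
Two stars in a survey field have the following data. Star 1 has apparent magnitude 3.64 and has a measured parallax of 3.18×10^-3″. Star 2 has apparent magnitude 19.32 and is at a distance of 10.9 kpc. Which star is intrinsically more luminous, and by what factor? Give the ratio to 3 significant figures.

Star 1 is more luminous, by a factor of 1560.

Star 1: d = 1/p = 1/3.18×10^-3″ = 314.5 pc
Star 1: M = m − 5 log₁₀ d + 5 = 3.64 − 5·2.4976 + 5 = -3.848
Star 2: d = 10.9 kpc = 10900 pc
Star 2: M = m − 5 log₁₀ d + 5 = 19.32 − 5·4.0374 + 5 = 4.133
ΔM = M_1 − M_2 = -3.848 − (4.133) = -7.981; smaller M is more luminous → Star 1.
L ratio = 10^(0.4 |ΔM|) = 10^3.192 = 1557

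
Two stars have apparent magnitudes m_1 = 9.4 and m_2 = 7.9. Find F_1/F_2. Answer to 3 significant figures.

F_1/F_2 ≈ 0.251

Magnitude difference = 1.5
Flux ratio = 10^(−0.4 Δm) = 10^(−0.4 × 1.5) = 10^-0.600 = 0.2512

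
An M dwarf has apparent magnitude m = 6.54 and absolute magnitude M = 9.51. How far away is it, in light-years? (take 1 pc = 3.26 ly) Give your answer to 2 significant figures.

Distance modulus: m − M = 6.54 − (9.51) = -2.970
m − M = 5 log₁₀ d − 5
log₁₀ d = (m − M)/5 + 1 = 0.4060
d = 10^0.4060 = 2.547 pc
= 8.303 ly

d ≈ 8.3 ly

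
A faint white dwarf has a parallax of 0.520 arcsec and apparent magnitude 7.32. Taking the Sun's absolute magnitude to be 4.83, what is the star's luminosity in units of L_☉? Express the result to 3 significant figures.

L/L_☉ ≈ 3.73×10^-3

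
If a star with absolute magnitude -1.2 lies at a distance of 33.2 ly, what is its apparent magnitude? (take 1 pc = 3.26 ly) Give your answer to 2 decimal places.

m ≈ -1.16

d = 33.2 ly / 3.26 = 10.18 pc
m = M + 5 log₁₀ d − 5 = -1.2 + 5·1.0079 − 5 = -1.160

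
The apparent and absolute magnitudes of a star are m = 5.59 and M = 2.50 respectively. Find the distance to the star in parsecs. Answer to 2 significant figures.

d ≈ 41 pc

Distance modulus: m − M = 5.59 − (2.50) = 3.090
m − M = 5 log₁₀ d − 5
log₁₀ d = (m − M)/5 + 1 = 1.6180
d = 10^1.6180 = 41.50 pc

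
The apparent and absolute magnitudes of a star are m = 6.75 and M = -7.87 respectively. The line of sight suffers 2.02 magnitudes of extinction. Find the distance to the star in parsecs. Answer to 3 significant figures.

m − M = 5 log₁₀(d/10 pc) + A  ⇒  6.75 − (-7.87) − 2.02 = 5 log₁₀(d/10)
12.600 = 5 log₁₀(d/10)
log₁₀ d = (m − M − A)/5 + 1 = 3.5200
d = 10^3.5200 = 3311 pc

d ≈ 3310 pc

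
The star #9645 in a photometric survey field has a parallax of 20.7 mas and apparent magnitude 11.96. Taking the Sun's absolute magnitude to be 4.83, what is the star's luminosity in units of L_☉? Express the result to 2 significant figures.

L/L_☉ ≈ 0.033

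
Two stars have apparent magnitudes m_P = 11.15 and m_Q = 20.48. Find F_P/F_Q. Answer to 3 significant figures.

F_P/F_Q ≈ 5400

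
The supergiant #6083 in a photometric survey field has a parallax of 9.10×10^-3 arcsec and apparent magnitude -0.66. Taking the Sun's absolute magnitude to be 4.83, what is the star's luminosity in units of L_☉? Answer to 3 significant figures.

d = 1/p = 1/9.10×10^-3″ = 109.9 pc
M = m − 5 log₁₀ d + 5 = -0.66 − 5·2.0410 + 5 = -5.865
M − M_☉ = -5.865 − 4.83 = -10.695
L/L_☉ = 10^(−0.4 × -10.695) = 18960

L/L_☉ ≈ 19000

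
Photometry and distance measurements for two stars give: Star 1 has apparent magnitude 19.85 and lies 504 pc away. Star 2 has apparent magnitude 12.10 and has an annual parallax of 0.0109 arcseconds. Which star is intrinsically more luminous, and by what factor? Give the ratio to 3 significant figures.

Star 2 is more luminous, by a factor of 41.7.

Star 1: M = m − 5 log₁₀ d + 5 = 19.85 − 5·2.7024 + 5 = 11.338
Star 2: d = 1/p = 1/0.0109″ = 91.74 pc
Star 2: M = m − 5 log₁₀ d + 5 = 12.10 − 5·1.9626 + 5 = 7.287
ΔM = M_1 − M_2 = 11.338 − (7.287) = 4.051; smaller M is more luminous → Star 2.
L ratio = 10^(0.4 |ΔM|) = 10^1.620 = 41.71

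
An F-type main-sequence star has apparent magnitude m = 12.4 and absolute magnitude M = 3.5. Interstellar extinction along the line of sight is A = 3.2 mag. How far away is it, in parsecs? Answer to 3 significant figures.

m − M = 5 log₁₀(d/10 pc) + A  ⇒  12.4 − (3.5) − 3.2 = 5 log₁₀(d/10)
5.700 = 5 log₁₀(d/10)
log₁₀ d = (m − M − A)/5 + 1 = 2.1400
d = 10^2.1400 = 138.0 pc

d ≈ 138 pc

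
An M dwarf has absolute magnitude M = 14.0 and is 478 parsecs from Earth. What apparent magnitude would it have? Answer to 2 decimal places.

m = M + 5 log₁₀ d − 5 = 14.0 + 5·2.6794 − 5 = 22.397

m ≈ 22.40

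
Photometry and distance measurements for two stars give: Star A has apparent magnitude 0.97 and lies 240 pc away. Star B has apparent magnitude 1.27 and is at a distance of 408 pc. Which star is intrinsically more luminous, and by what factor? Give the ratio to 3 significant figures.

Star B is more luminous, by a factor of 2.19.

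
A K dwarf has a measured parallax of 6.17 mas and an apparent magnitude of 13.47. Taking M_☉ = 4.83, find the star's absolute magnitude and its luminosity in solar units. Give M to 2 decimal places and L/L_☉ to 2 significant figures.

M ≈ 7.42; L/L_☉ ≈ 0.092

d = 1/p = 1000/6.17 mas = 162.1 pc
M = m − 5 log₁₀ d + 5 = 13.47 − 5·2.2097 + 5 = 7.421
M − M_☉ = 7.421 − 4.83 = 2.591
L/L_☉ = 10^(−0.4 × 2.591) = 0.09192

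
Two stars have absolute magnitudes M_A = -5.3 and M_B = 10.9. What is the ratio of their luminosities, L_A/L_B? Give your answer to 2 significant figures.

L_A/L_B ≈ 3.0×10^6

ΔM = M_A − M_B = -16.2
L_A/L_B = 10^(−0.4 ΔM) = 10^6.480 = 3.020×10^6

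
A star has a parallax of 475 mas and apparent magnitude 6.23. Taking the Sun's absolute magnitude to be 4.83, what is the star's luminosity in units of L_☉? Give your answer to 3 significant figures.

d = 1/p = 1000/475 mas = 2.105 pc
M = m − 5 log₁₀ d + 5 = 6.23 − 5·0.3233 + 5 = 9.613
M − M_☉ = 9.613 − 4.83 = 4.783
L/L_☉ = 10^(−0.4 × 4.783) = 0.01221

L/L_☉ ≈ 0.0122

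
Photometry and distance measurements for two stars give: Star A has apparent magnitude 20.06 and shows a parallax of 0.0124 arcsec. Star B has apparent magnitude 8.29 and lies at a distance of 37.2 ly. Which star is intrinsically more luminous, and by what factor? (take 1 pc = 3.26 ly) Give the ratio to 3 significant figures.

Star A: d = 1/p = 1/0.0124″ = 80.65 pc
Star A: M = m − 5 log₁₀ d + 5 = 20.06 − 5·1.9066 + 5 = 15.527
Star B: d = 37.2 ly / 3.26 = 11.41 pc
Star B: M = m − 5 log₁₀ d + 5 = 8.29 − 5·1.0573 + 5 = 8.003
ΔM = M_A − M_B = 15.527 − (8.003) = 7.524; smaller M is more luminous → Star B.
L ratio = 10^(0.4 |ΔM|) = 10^3.009 = 1022

Star B is more luminous, by a factor of 1020.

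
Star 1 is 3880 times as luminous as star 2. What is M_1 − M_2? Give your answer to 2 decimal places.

M_1 − M_2 ≈ -8.97

Pogson: ΔM = −2.5 log₁₀(ratio) = −2.5 log₁₀(3880) = −2.5 × 3.5888 = -8.972
Star 1 is brighter, so it has the smaller magnitude: the difference is negative.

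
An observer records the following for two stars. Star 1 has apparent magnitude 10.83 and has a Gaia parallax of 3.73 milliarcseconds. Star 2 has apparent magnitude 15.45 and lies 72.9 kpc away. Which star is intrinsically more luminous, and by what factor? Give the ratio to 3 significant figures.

Star 1: p = 3.73 mas = 3.73×10^-3″ → d = 1/p = 268.1 pc
Star 1: M = m − 5 log₁₀ d + 5 = 10.83 − 5·2.4283 + 5 = 3.689
Star 2: d = 72.9 kpc = 72900 pc
Star 2: M = m − 5 log₁₀ d + 5 = 15.45 − 5·4.8627 + 5 = -3.864
ΔM = M_1 − M_2 = 3.689 − (-3.864) = 7.552; smaller M is more luminous → Star 2.
L ratio = 10^(0.4 |ΔM|) = 10^3.021 = 1049

Star 2 is more luminous, by a factor of 1050.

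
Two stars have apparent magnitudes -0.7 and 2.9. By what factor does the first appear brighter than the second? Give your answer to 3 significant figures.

Δm = -0.7 − (2.9) = -3.6
Flux ratio = 10^(−0.4 Δm) = 10^(−0.4 × -3.6) = 10^1.440 = 27.54

27.5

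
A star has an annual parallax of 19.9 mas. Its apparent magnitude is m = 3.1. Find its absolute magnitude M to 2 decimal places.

M ≈ -0.41

p = 19.9 mas = 0.0199″ → d = 1/p = 50.25 pc
5 log₁₀(d/10 pc) = 5 log₁₀(50.25) − 5 = 3.506
M = m − 5 log₁₀(d/10) = 3.1 − 3.506 = -0.406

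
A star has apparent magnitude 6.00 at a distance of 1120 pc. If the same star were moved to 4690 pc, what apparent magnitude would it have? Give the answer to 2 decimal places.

Flux ∝ 1/d², so Δm = 5 log₁₀(d₂/d₁) = 5 log₁₀(4690/1120) = 3.110
m₂ = m₁ + Δm = 6.00 + (3.110) = 9.110

m ≈ 9.11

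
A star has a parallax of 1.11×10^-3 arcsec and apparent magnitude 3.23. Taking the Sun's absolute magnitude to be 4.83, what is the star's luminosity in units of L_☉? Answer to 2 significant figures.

d = 1/p = 1/1.11×10^-3″ = 900.9 pc
M = m − 5 log₁₀ d + 5 = 3.23 − 5·2.9547 + 5 = -6.543
M − M_☉ = -6.543 − 4.83 = -11.373
L/L_☉ = 10^(−0.4 × -11.373) = 35430

L/L_☉ ≈ 35000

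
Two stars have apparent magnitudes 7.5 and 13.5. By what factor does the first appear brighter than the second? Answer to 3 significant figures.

Δm = 7.5 − (13.5) = -6.0
Flux ratio = 10^(−0.4 Δm) = 10^(−0.4 × -6.0) = 10^2.400 = 251.2

251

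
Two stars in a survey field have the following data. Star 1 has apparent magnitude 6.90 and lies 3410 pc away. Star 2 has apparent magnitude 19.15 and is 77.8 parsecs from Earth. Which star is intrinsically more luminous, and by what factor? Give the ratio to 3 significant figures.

Star 1 is more luminous, by a factor of 1.53×10^8.

Star 1: M = m − 5 log₁₀ d + 5 = 6.90 − 5·3.5328 + 5 = -5.764
Star 2: M = m − 5 log₁₀ d + 5 = 19.15 − 5·1.8910 + 5 = 14.695
ΔM = M_1 − M_2 = -5.764 − (14.695) = -20.459; smaller M is more luminous → Star 1.
L ratio = 10^(0.4 |ΔM|) = 10^8.184 = 1.526×10^8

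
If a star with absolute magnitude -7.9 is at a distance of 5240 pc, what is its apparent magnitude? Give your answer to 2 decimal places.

m ≈ 5.70

m = M + 5 log₁₀ d − 5 = -7.9 + 5·3.7193 − 5 = 5.697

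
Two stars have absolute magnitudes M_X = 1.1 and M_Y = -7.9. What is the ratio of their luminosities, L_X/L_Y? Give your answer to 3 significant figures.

ΔM = M_X − M_Y = 9.0
L_X/L_Y = 10^(−0.4 ΔM) = 10^-3.600 = 2.512×10^-4

L_X/L_Y ≈ 2.51×10^-4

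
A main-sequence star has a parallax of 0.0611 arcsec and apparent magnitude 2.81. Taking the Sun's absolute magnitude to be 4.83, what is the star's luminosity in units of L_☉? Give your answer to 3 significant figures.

L/L_☉ ≈ 17.2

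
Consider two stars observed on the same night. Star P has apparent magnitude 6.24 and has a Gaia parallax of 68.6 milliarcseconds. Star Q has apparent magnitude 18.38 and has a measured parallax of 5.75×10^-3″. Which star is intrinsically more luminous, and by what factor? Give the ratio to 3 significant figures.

Star P: p = 68.6 mas = 0.0686″ → d = 1/p = 14.58 pc
Star P: M = m − 5 log₁₀ d + 5 = 6.24 − 5·1.1637 + 5 = 5.422
Star Q: d = 1/p = 1/5.75×10^-3″ = 173.9 pc
Star Q: M = m − 5 log₁₀ d + 5 = 18.38 − 5·2.2403 + 5 = 12.178
ΔM = M_P − M_Q = 5.422 − (12.178) = -6.757; smaller M is more luminous → Star P.
L ratio = 10^(0.4 |ΔM|) = 10^2.703 = 504.3

Star P is more luminous, by a factor of 504.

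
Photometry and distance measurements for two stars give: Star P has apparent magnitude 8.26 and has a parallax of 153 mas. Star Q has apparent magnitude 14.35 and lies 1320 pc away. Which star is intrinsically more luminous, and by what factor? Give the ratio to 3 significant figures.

Star P: p = 153 mas = 0.153″ → d = 1/p = 6.536 pc
Star P: M = m − 5 log₁₀ d + 5 = 8.26 − 5·0.8153 + 5 = 9.183
Star Q: M = m − 5 log₁₀ d + 5 = 14.35 − 5·3.1206 + 5 = 3.747
ΔM = M_P − M_Q = 9.183 − (3.747) = 5.436; smaller M is more luminous → Star Q.
L ratio = 10^(0.4 |ΔM|) = 10^2.175 = 149.5

Star Q is more luminous, by a factor of 149.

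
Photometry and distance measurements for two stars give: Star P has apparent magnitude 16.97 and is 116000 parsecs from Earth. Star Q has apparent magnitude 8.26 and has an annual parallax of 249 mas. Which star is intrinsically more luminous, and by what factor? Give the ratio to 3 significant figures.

Star P is more luminous, by a factor of 274000.

Star P: M = m − 5 log₁₀ d + 5 = 16.97 − 5·5.0645 + 5 = -3.352
Star Q: p = 249 mas = 0.249″ → d = 1/p = 4.016 pc
Star Q: M = m − 5 log₁₀ d + 5 = 8.26 − 5·0.6038 + 5 = 10.241
ΔM = M_P − M_Q = -3.352 − (10.241) = -13.593; smaller M is more luminous → Star P.
L ratio = 10^(0.4 |ΔM|) = 10^5.437 = 273700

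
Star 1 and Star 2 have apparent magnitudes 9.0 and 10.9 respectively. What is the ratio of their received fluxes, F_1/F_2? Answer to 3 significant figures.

Δm = 9.0 − (10.9) = -1.9
Flux ratio = 10^(−0.4 Δm) = 10^(−0.4 × -1.9) = 10^0.760 = 5.754

F_1/F_2 ≈ 5.75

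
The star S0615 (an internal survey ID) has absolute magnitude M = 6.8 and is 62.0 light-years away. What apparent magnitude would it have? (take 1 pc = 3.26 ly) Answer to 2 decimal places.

m ≈ 8.20

d = 62.0 ly / 3.26 = 19.02 pc
m = M + 5 log₁₀ d − 5 = 6.8 + 5·1.2792 − 5 = 8.196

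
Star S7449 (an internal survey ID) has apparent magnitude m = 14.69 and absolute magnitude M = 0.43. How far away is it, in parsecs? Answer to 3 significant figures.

d ≈ 7110 pc

Distance modulus: m − M = 14.69 − (0.43) = 14.260
m − M = 5 log₁₀ d − 5
log₁₀ d = (m − M)/5 + 1 = 3.8520
d = 10^3.8520 = 7112 pc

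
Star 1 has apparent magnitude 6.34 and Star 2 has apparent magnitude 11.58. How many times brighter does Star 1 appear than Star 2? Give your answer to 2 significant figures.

120

Magnitude difference = -5.24
Flux ratio = 10^(−0.4 Δm) = 10^(−0.4 × -5.24) = 10^2.096 = 124.7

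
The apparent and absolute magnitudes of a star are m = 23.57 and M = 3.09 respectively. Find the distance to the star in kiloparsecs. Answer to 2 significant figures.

μ = m − M = 20.480
m − M = 5 log₁₀ d − 5
log₁₀ d = (m − M)/5 + 1 = 5.0960
d = 10^5.0960 = 124700 pc
= 124.7 kpc

d ≈ 120 kpc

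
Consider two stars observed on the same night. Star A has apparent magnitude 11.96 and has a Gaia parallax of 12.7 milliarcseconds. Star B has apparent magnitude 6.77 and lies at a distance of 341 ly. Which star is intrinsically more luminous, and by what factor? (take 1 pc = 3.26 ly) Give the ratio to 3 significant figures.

Star B is more luminous, by a factor of 210.

Star A: p = 12.7 mas = 0.0127″ → d = 1/p = 78.74 pc
Star A: M = m − 5 log₁₀ d + 5 = 11.96 − 5·1.8962 + 5 = 7.479
Star B: d = 341 ly / 3.26 = 104.6 pc
Star B: M = m − 5 log₁₀ d + 5 = 6.77 − 5·2.0195 + 5 = 1.672
ΔM = M_A − M_B = 7.479 − (1.672) = 5.807; smaller M is more luminous → Star B.
L ratio = 10^(0.4 |ΔM|) = 10^2.323 = 210.2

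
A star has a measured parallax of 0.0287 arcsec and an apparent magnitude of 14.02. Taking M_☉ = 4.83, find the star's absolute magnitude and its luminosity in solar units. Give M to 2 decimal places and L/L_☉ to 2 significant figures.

d = 1/p = 1/0.0287″ = 34.84 pc
M = m − 5 log₁₀ d + 5 = 14.02 − 5·1.5421 + 5 = 11.309
M − M_☉ = 11.309 − 4.83 = 6.479
L/L_☉ = 10^(−0.4 × 6.479) = 2.560×10^-3

M ≈ 11.31; L/L_☉ ≈ 2.6×10^-3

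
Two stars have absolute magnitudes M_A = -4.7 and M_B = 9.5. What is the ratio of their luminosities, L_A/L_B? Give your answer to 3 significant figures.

L_A/L_B ≈ 479000

ΔM = M_A − M_B = -14.2
L_A/L_B = 10^(−0.4 ΔM) = 10^5.680 = 478600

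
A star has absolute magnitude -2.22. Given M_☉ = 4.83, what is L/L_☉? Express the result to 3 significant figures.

L/L_☉ ≈ 661

M − M_☉ = -2.22 − 4.83 = -7.050
L/L_☉ = 10^(−0.4 (M − M_☉)) = 10^2.820 = 660.7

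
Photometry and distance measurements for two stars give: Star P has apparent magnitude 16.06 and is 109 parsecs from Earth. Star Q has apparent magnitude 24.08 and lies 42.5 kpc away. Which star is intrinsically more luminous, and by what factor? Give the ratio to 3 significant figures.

Star P: M = m − 5 log₁₀ d + 5 = 16.06 − 5·2.0374 + 5 = 10.873
Star Q: d = 42.5 kpc = 42500 pc
Star Q: M = m − 5 log₁₀ d + 5 = 24.08 − 5·4.6284 + 5 = 5.938
ΔM = M_P − M_Q = 10.873 − (5.938) = 4.935; smaller M is more luminous → Star Q.
L ratio = 10^(0.4 |ΔM|) = 10^1.974 = 94.17

Star Q is more luminous, by a factor of 94.2.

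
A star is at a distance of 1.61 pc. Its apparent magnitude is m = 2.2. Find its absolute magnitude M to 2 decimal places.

5 log₁₀(d/10 pc) = 5 log₁₀(1.610) − 5 = -3.966
M = m − 5 log₁₀(d/10) = 2.2 + 3.966 = 6.166

M ≈ 6.17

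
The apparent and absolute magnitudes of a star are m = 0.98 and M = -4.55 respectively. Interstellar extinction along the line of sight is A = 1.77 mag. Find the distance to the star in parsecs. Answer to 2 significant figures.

d ≈ 56 pc

m − M = 5 log₁₀(d/10 pc) + A  ⇒  0.98 − (-4.55) − 1.77 = 5 log₁₀(d/10)
3.760 = 5 log₁₀(d/10)
log₁₀ d = (m − M − A)/5 + 1 = 1.7520
d = 10^1.7520 = 56.49 pc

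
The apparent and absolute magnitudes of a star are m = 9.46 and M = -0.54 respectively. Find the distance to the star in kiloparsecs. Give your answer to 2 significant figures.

μ = m − M = 10.000
m − M = 5 log₁₀ d − 5
log₁₀ d = (m − M)/5 + 1 = 3.0000
d = 10^3.0000 = 1000 pc
= 1.000 kpc

d ≈ 1.0 kpc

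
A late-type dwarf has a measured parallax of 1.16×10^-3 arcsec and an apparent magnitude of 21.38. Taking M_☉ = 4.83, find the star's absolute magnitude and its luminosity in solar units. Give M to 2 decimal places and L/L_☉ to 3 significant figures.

d = 1/p = 1/1.16×10^-3″ = 862.1 pc
M = m − 5 log₁₀ d + 5 = 21.38 − 5·2.9355 + 5 = 11.702
M − M_☉ = 11.702 − 4.83 = 6.872
L/L_☉ = 10^(−0.4 × 6.872) = 1.783×10^-3

M ≈ 11.70; L/L_☉ ≈ 1.78×10^-3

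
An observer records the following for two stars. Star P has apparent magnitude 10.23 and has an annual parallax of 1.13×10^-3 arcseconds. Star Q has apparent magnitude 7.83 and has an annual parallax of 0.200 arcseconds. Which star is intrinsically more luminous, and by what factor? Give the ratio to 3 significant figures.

Star P is more luminous, by a factor of 3430.

Star P: d = 1/p = 1/1.13×10^-3″ = 885.0 pc
Star P: M = m − 5 log₁₀ d + 5 = 10.23 − 5·2.9469 + 5 = 0.495
Star Q: d = 1/p = 1/0.200″ = 5.000 pc
Star Q: M = m − 5 log₁₀ d + 5 = 7.83 − 5·0.6990 + 5 = 9.335
ΔM = M_P − M_Q = 0.495 − (9.335) = -8.840; smaller M is more luminous → Star P.
L ratio = 10^(0.4 |ΔM|) = 10^3.536 = 3435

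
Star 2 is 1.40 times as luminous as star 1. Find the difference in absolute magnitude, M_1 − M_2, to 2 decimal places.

M_1 − M_2 ≈ 0.37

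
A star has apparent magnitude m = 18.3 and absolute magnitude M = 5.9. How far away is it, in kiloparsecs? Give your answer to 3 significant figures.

d ≈ 3.02 kpc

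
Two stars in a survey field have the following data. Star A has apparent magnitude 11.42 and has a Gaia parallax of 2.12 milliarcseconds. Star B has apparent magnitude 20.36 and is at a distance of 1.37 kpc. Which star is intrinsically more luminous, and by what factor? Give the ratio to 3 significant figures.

Star A: p = 2.12 mas = 2.12×10^-3″ → d = 1/p = 471.7 pc
Star A: M = m − 5 log₁₀ d + 5 = 11.42 − 5·2.6737 + 5 = 3.052
Star B: d = 1.37 kpc = 1370 pc
Star B: M = m − 5 log₁₀ d + 5 = 20.36 − 5·3.1367 + 5 = 9.676
ΔM = M_A − M_B = 3.052 − (9.676) = -6.625; smaller M is more luminous → Star A.
L ratio = 10^(0.4 |ΔM|) = 10^2.650 = 446.6

Star A is more luminous, by a factor of 447.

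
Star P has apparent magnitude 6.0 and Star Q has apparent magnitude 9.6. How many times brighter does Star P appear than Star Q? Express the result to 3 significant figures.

27.5

Δm = 6.0 − (9.6) = -3.6
Flux ratio = 10^(−0.4 Δm) = 10^(−0.4 × -3.6) = 10^1.440 = 27.54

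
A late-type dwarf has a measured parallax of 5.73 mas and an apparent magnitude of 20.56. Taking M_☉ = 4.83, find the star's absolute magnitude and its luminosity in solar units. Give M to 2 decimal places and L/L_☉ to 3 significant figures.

d = 1/p = 1000/5.73 mas = 174.5 pc
M = m − 5 log₁₀ d + 5 = 20.56 − 5·2.2418 + 5 = 14.351
M − M_☉ = 14.351 − 4.83 = 9.521
L/L_☉ = 10^(−0.4 × 9.521) = 1.555×10^-4

M ≈ 14.35; L/L_☉ ≈ 1.55×10^-4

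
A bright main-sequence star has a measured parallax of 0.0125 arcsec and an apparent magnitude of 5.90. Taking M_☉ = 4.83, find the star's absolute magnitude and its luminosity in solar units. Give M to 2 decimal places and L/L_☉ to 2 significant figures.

d = 1/p = 1/0.0125″ = 80.00 pc
M = m − 5 log₁₀ d + 5 = 5.90 − 5·1.9031 + 5 = 1.385
M − M_☉ = 1.385 − 4.83 = -3.445
L/L_☉ = 10^(−0.4 × -3.445) = 23.89

M ≈ 1.38; L/L_☉ ≈ 24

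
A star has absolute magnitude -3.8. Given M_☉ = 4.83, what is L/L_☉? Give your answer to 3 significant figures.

M − M_☉ = -3.8 − 4.83 = -8.630
L/L_☉ = 10^(−0.4 (M − M_☉)) = 10^3.452 = 2831

L/L_☉ ≈ 2830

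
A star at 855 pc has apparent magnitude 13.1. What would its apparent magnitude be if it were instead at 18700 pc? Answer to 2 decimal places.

m ≈ 19.80

Flux ∝ 1/d², so Δm = 5 log₁₀(d₂/d₁) = 5 log₁₀(18700/855) = 6.699
m₂ = m₁ + Δm = 13.1 + (6.699) = 19.799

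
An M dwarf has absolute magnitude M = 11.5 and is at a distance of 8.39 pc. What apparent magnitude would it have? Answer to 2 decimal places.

m ≈ 11.12

m = M + 5 log₁₀ d − 5 = 11.5 + 5·0.9238 − 5 = 11.119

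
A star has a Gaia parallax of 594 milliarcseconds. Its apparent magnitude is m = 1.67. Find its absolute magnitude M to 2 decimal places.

M ≈ 5.54

p = 594 mas = 0.594″ → d = 1/p = 1.684 pc
5 log₁₀(d/10 pc) = 5 log₁₀(1.684) − 5 = -3.869
M = m − 5 log₁₀(d/10) = 1.67 + 3.869 = 5.539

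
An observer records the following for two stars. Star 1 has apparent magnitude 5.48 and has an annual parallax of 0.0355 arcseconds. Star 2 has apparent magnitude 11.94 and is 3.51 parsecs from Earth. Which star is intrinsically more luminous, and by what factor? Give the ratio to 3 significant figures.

Star 1 is more luminous, by a factor of 24700.

Star 1: d = 1/p = 1/0.0355″ = 28.17 pc
Star 1: M = m − 5 log₁₀ d + 5 = 5.48 − 5·1.4498 + 5 = 3.231
Star 2: M = m − 5 log₁₀ d + 5 = 11.94 − 5·0.5453 + 5 = 14.213
ΔM = M_1 − M_2 = 3.231 − (14.213) = -10.982; smaller M is more luminous → Star 1.
L ratio = 10^(0.4 |ΔM|) = 10^4.393 = 24710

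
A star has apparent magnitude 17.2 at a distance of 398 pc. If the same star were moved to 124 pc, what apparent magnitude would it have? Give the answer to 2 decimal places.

m ≈ 14.67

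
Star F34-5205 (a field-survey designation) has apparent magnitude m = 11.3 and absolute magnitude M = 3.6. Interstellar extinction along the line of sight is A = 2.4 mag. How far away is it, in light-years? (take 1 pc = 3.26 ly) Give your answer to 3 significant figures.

d ≈ 374 ly

m − M = 5 log₁₀(d/10 pc) + A  ⇒  11.3 − (3.6) − 2.4 = 5 log₁₀(d/10)
5.300 = 5 log₁₀(d/10)
log₁₀ d = (m − M − A)/5 + 1 = 2.0600
d = 10^2.0600 = 114.8 pc
= 374.3 ly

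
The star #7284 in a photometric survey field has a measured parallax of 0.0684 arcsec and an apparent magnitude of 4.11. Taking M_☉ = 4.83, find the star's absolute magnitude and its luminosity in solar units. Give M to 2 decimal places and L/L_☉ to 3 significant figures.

M ≈ 3.29; L/L_☉ ≈ 4.15

d = 1/p = 1/0.0684″ = 14.62 pc
M = m − 5 log₁₀ d + 5 = 4.11 − 5·1.1649 + 5 = 3.285
M − M_☉ = 3.285 − 4.83 = -1.545
L/L_☉ = 10^(−0.4 × -1.545) = 4.148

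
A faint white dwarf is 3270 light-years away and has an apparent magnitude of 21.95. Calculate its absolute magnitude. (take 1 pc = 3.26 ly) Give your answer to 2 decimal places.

M ≈ 11.94

d = 3270 ly / 3.26 = 1003 pc
5 log₁₀(d/10 pc) = 5 log₁₀(1003) − 5 = 10.007
M = m − 5 log₁₀(d/10) = 21.95 − 10.007 = 11.943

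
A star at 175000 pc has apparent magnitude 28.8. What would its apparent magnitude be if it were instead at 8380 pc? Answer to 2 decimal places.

Flux ∝ 1/d², so Δm = 5 log₁₀(d₂/d₁) = 5 log₁₀(8380/175000) = -6.599
m₂ = m₁ + Δm = 28.8 + (-6.599) = 22.201

m ≈ 22.20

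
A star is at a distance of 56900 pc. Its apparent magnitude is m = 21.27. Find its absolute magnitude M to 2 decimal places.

5 log₁₀(d/10 pc) = 5 log₁₀(56900) − 5 = 18.776
M = m − 5 log₁₀(d/10) = 21.27 − 18.776 = 2.494

M ≈ 2.49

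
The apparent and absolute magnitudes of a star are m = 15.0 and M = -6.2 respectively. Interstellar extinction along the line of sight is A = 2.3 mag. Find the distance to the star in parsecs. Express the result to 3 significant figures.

m − M = 5 log₁₀(d/10 pc) + A  ⇒  15.0 − (-6.2) − 2.3 = 5 log₁₀(d/10)
18.900 = 5 log₁₀(d/10)
log₁₀ d = (m − M − A)/5 + 1 = 4.7800
d = 10^4.7800 = 60260 pc

d ≈ 60300 pc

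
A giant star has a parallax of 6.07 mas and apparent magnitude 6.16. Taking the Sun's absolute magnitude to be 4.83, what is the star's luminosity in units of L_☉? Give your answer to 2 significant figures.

d = 1/p = 1000/6.07 mas = 164.7 pc
M = m − 5 log₁₀ d + 5 = 6.16 − 5·2.2168 + 5 = 0.076
M − M_☉ = 0.076 − 4.83 = -4.754
L/L_☉ = 10^(−0.4 × -4.754) = 79.73

L/L_☉ ≈ 80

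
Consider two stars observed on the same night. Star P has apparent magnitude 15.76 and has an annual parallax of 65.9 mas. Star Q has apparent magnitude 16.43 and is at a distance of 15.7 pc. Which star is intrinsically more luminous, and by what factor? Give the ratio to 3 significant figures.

Star P: p = 65.9 mas = 0.0659″ → d = 1/p = 15.17 pc
Star P: M = m − 5 log₁₀ d + 5 = 15.76 − 5·1.1811 + 5 = 14.854
Star Q: M = m − 5 log₁₀ d + 5 = 16.43 − 5·1.1959 + 5 = 15.451
ΔM = M_P − M_Q = 14.854 − (15.451) = -0.596; smaller M is more luminous → Star P.
L ratio = 10^(0.4 |ΔM|) = 10^0.238 = 1.732

Star P is more luminous, by a factor of 1.73.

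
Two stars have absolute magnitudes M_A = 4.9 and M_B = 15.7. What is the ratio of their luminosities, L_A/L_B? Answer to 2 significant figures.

ΔM = M_A − M_B = -10.8
L_A/L_B = 10^(−0.4 ΔM) = 10^4.320 = 20890

L_A/L_B ≈ 21000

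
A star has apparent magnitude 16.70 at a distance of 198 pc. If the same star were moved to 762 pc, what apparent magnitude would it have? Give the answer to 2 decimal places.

Flux ∝ 1/d², so Δm = 5 log₁₀(d₂/d₁) = 5 log₁₀(762/198) = 2.926
m₂ = m₁ + Δm = 16.70 + (2.926) = 19.626

m ≈ 19.63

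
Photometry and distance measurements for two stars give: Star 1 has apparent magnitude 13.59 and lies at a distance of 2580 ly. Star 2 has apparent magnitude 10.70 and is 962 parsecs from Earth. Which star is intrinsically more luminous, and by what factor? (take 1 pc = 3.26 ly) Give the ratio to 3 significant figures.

Star 2 is more luminous, by a factor of 21.2.

Star 1: d = 2580 ly / 3.26 = 791.4 pc
Star 1: M = m − 5 log₁₀ d + 5 = 13.59 − 5·2.8984 + 5 = 4.098
Star 2: M = m − 5 log₁₀ d + 5 = 10.70 − 5·2.9832 + 5 = 0.784
ΔM = M_1 − M_2 = 4.098 − (0.784) = 3.314; smaller M is more luminous → Star 2.
L ratio = 10^(0.4 |ΔM|) = 10^1.326 = 21.16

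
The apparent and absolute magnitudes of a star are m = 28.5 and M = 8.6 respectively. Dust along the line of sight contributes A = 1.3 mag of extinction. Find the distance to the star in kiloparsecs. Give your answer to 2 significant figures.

d ≈ 52 kpc

m − M = 5 log₁₀(d/10 pc) + A  ⇒  28.5 − (8.6) − 1.3 = 5 log₁₀(d/10)
18.600 = 5 log₁₀(d/10)
log₁₀ d = (m − M − A)/5 + 1 = 4.7200
d = 10^4.7200 = 52480 pc
= 52.48 kpc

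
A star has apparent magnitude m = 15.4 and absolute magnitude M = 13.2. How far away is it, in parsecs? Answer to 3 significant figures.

d ≈ 27.5 pc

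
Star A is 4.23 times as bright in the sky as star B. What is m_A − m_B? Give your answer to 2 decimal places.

Pogson: Δm = −2.5 log₁₀(ratio) = −2.5 log₁₀(4.23) = −2.5 × 0.6263 = -1.566
Star A is brighter, so it has the smaller magnitude: the difference is negative.

m_A − m_B ≈ -1.57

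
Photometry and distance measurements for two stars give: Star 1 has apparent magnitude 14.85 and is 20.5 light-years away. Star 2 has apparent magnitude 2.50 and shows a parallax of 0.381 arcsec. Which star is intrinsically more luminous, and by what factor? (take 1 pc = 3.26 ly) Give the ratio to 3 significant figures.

Star 2 is more luminous, by a factor of 15200.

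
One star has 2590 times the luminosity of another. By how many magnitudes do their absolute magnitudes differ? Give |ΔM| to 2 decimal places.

|ΔM| ≈ 8.53

Pogson: ΔM = −2.5 log₁₀(ratio) = −2.5 log₁₀(2590) = −2.5 × 3.4133 = -8.533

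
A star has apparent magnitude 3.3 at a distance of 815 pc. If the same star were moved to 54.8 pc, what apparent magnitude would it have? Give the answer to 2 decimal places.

m ≈ -2.56

Flux ∝ 1/d², so Δm = 5 log₁₀(d₂/d₁) = 5 log₁₀(54.8/815) = -5.862
m₂ = m₁ + Δm = 3.3 + (-5.862) = -2.562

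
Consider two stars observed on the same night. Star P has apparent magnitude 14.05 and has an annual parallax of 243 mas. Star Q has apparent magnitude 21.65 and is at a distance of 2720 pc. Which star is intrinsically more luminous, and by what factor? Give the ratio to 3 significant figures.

Star P: p = 243 mas = 0.243″ → d = 1/p = 4.115 pc
Star P: M = m − 5 log₁₀ d + 5 = 14.05 − 5·0.6144 + 5 = 15.978
Star Q: M = m − 5 log₁₀ d + 5 = 21.65 − 5·3.4346 + 5 = 9.477
ΔM = M_P − M_Q = 15.978 − (9.477) = 6.501; smaller M is more luminous → Star Q.
L ratio = 10^(0.4 |ΔM|) = 10^2.600 = 398.4

Star Q is more luminous, by a factor of 398.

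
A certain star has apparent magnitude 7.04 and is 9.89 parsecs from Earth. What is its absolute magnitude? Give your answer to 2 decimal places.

5 log₁₀(d/10 pc) = 5 log₁₀(9.890) − 5 = -0.024
M = m − 5 log₁₀(d/10) = 7.04 + 0.024 = 7.064

M ≈ 7.06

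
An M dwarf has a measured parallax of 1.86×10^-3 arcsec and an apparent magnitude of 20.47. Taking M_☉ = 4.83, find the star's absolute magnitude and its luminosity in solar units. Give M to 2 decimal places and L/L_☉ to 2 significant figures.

M ≈ 11.82; L/L_☉ ≈ 1.6×10^-3

d = 1/p = 1/1.86×10^-3″ = 537.6 pc
M = m − 5 log₁₀ d + 5 = 20.47 − 5·2.7305 + 5 = 11.818
M − M_☉ = 11.818 − 4.83 = 6.988
L/L_☉ = 10^(−0.4 × 6.988) = 1.603×10^-3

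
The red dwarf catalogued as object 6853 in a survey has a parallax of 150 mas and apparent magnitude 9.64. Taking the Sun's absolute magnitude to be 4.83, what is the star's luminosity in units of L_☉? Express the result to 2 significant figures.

L/L_☉ ≈ 5.3×10^-3

d = 1/p = 1000/150 mas = 6.667 pc
M = m − 5 log₁₀ d + 5 = 9.64 − 5·0.8239 + 5 = 10.520
M − M_☉ = 10.520 − 4.83 = 5.690
L/L_☉ = 10^(−0.4 × 5.690) = 5.294×10^-3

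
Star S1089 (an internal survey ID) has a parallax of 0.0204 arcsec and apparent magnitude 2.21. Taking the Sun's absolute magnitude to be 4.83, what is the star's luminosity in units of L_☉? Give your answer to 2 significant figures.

L/L_☉ ≈ 270

d = 1/p = 1/0.0204″ = 49.02 pc
M = m − 5 log₁₀ d + 5 = 2.21 − 5·1.6904 + 5 = -1.242
M − M_☉ = -1.242 − 4.83 = -6.072
L/L_☉ = 10^(−0.4 × -6.072) = 268.4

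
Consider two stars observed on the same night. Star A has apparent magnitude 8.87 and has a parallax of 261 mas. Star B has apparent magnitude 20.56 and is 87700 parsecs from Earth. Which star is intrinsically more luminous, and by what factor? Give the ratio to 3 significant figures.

Star A: p = 261 mas = 0.261″ → d = 1/p = 3.831 pc
Star A: M = m − 5 log₁₀ d + 5 = 8.87 − 5·0.5834 + 5 = 10.953
Star B: M = m − 5 log₁₀ d + 5 = 20.56 − 5·4.9430 + 5 = 0.845
ΔM = M_A − M_B = 10.953 − (0.845) = 10.108; smaller M is more luminous → Star B.
L ratio = 10^(0.4 |ΔM|) = 10^4.043 = 11050

Star B is more luminous, by a factor of 11000.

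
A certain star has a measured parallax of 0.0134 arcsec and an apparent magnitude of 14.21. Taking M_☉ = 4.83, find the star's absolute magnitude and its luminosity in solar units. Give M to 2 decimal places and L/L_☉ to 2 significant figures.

M ≈ 9.85; L/L_☉ ≈ 9.9×10^-3

d = 1/p = 1/0.0134″ = 74.63 pc
M = m − 5 log₁₀ d + 5 = 14.21 − 5·1.8729 + 5 = 9.846
M − M_☉ = 9.846 − 4.83 = 5.016
L/L_☉ = 10^(−0.4 × 5.016) = 9.858×10^-3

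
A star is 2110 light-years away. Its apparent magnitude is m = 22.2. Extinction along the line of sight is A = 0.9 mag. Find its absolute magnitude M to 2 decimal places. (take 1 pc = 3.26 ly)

M ≈ 12.24

d = 2110 ly / 3.26 = 647.2 pc
5 log₁₀(d/10 pc) = 5 log₁₀(647.2) − 5 = 9.055
M = m − 5 log₁₀(d/10) − A = 22.2 − 9.055 − 0.9 = 12.245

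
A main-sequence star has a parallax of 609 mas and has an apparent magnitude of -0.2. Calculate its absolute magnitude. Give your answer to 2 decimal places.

M ≈ 3.72

p = 609 mas = 0.609″ → d = 1/p = 1.642 pc
5 log₁₀(d/10 pc) = 5 log₁₀(1.642) − 5 = -3.923
M = m − 5 log₁₀(d/10) = -0.2 + 3.923 = 3.723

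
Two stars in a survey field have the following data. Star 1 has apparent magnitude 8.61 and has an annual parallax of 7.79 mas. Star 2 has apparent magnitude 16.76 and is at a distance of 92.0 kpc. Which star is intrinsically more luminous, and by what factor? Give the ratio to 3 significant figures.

Star 2 is more luminous, by a factor of 282.

Star 1: p = 7.79 mas = 7.79×10^-3″ → d = 1/p = 128.4 pc
Star 1: M = m − 5 log₁₀ d + 5 = 8.61 − 5·2.1085 + 5 = 3.068
Star 2: d = 92.0 kpc = 92000 pc
Star 2: M = m − 5 log₁₀ d + 5 = 16.76 − 5·4.9638 + 5 = -3.059
ΔM = M_1 − M_2 = 3.068 − (-3.059) = 6.127; smaller M is more luminous → Star 2.
L ratio = 10^(0.4 |ΔM|) = 10^2.451 = 282.3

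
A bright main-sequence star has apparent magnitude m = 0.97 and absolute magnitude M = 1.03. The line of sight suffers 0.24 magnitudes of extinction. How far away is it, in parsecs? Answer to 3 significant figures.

d ≈ 8.71 pc

m − M = 5 log₁₀(d/10 pc) + A  ⇒  0.97 − (1.03) − 0.24 = 5 log₁₀(d/10)
-0.300 = 5 log₁₀(d/10)
log₁₀ d = (m − M − A)/5 + 1 = 0.9400
d = 10^0.9400 = 8.710 pc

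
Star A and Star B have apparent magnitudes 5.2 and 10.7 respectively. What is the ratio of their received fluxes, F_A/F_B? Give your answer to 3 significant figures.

F_A/F_B ≈ 158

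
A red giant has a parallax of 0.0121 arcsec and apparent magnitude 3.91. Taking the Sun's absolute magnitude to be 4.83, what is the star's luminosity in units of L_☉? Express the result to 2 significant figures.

L/L_☉ ≈ 160

d = 1/p = 1/0.0121″ = 82.64 pc
M = m − 5 log₁₀ d + 5 = 3.91 − 5·1.9172 + 5 = -0.676
M − M_☉ = -0.676 − 4.83 = -5.506
L/L_☉ = 10^(−0.4 × -5.506) = 159.4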